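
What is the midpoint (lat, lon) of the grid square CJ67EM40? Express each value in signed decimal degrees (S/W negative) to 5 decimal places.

7.50208, -127.62917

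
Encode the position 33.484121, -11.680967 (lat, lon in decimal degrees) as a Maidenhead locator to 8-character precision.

IM43dl86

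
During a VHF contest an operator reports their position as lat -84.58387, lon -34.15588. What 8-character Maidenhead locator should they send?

Add 180° to longitude and 90° to latitude: 145.84412, 5.41613.
Field: lon ⌊145.84412/20⌋ = 7 → H; lat ⌊5.41613/10⌋ = 0 → A.
Square: lon ⌊5.84412/2⌋ = 2; lat ⌊5.41613/1⌋ = 5.
Subsquare: lon ⌊1.84412/0.0833333⌋ = 22 → w; lat ⌊0.41613/0.0416667⌋ = 9 → j.
Extended square: lon ⌊0.01079/0.00833333⌋ = 1; lat ⌊0.04113/0.00416667⌋ = 9.

HA25wj19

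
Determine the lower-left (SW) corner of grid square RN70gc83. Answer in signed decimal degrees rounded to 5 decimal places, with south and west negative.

Field R=17, N=13: +17·20° lon, +13·10° lat → SW at lon 160°, lat 40°.
Square 7, 0: +7·2° lon, +0·1° lat → SW at lon 174°, lat 40°.
Subsquare g=6, c=2: +6·0.0833333° lon, +2·0.0416667° lat → SW at lon 174.5°, lat 40.0833°.
Extended square 8, 3: +8·0.00833333° lon, +3·0.00416667° lat → SW at lon 174.567°, lat 40.0958°.
latitude 40.09583, longitude 174.56667.

40.09583, 174.56667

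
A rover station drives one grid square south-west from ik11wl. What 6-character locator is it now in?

Longitude subsquare w = 22; −1 → 21 = v.
Latitude subsquare l = 11; −1 → 10 = k.

IK11vk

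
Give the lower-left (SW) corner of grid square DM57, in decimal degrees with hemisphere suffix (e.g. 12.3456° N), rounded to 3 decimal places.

37.000° N, 110.000° W

Field D=3, M=12: +3·20° lon, +12·10° lat → SW at lon -120°, lat 30°.
Square 5, 7: +5·2° lon, +7·1° lat → SW at lon -110°, lat 37°.
latitude 37.000° N, longitude 110.000° W.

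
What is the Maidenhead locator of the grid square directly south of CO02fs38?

CO02fs37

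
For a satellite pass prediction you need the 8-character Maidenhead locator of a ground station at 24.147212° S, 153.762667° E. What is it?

Add 180° to longitude and 90° to latitude: 333.76267, 65.85279.
Field: 333.76267/20 → 16 → Q, 65.85279/10 → 6 → G; chars QG.
Square: 13.76267/2 → 6, 5.85279/1 → 5; chars 65.
Subsquare: 1.76267/0.0833333 → 21 → v, 0.85279/0.0416667 → 20 → u; chars vu.
Extended square: 0.01267/0.00833333 → 1, 0.01945/0.00416667 → 4; chars 14.

QG65vu14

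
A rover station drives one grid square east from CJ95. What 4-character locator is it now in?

Longitude square 9; +1 → 10, wraps to 0, carry into field.
Longitude field C = 2; +1 → 3 = D.
The latitude characters are unchanged.

DJ05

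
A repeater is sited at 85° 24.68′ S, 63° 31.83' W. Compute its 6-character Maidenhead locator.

FA84fo

Shift to the Maidenhead origin (180°W, 90°S): lon 116.4695, lat 4.5887.
Field: 116.4695/20 → 5 → F, 4.5887/10 → 0 → A; chars FA.
Square: 16.4695/2 → 8, 4.5887/1 → 4; chars 84.
Subsquare: 0.4695/0.0833333 → 5 → f, 0.5887/0.0416667 → 14 → o; chars fo.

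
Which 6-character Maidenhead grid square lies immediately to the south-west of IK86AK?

Longitude subsquare a = 0; −1 → -1, wraps to 23 = x, carry into square.
Longitude square 8; −1 → 7.
Latitude subsquare k = 10; −1 → 9 = j.

IK76xj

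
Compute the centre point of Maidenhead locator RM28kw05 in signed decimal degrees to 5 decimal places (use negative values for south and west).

38.93958, 164.83750

Field R=17, M=12: +17·20° lon, +12·10° lat → SW at lon 160°, lat 30°.
Square 2, 8: +2·2° lon, +8·1° lat → SW at lon 164°, lat 38°.
Subsquare k=10, w=22: +10·0.0833333° lon, +22·0.0416667° lat → SW at lon 164.833°, lat 38.9167°.
Extended square 0, 5: +0·0.00833333° lon, +5·0.00416667° lat → SW at lon 164.833°, lat 38.9375°.
Cell spans 0.00833333° lon × 0.00416667° lat. Centre is SW corner plus half of each.
latitude 38.93958, longitude 164.83750.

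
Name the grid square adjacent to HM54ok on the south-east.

HM54pj

Longitude subsquare o = 14; +1 → 15 = p.
Latitude subsquare k = 10; −1 → 9 = j.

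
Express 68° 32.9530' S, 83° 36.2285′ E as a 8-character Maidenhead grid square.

NC11tk28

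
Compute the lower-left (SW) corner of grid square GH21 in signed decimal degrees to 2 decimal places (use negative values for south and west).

Field G=6, H=7: +6·20° lon, +7·10° lat → SW at lon -60°, lat -20°.
Square 2, 1: +2·2° lon, +1·1° lat → SW at lon -56°, lat -19°.
latitude -19.00, longitude -56.00.

-19.00, -56.00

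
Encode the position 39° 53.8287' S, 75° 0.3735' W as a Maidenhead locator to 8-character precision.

Shift to the Maidenhead origin (180°W, 90°S): lon 104.99377, lat 50.10285.
Field: 104.99377/20 → 5 → F, 50.10285/10 → 5 → F; chars FF.
Square: 4.99377/2 → 2, 0.10285/1 → 0; chars 20.
Subsquare: 0.99377/0.0833333 → 11 → l, 0.10285/0.0416667 → 2 → c; chars lc.
Extended square: 0.07711/0.00833333 → 9, 0.01952/0.00416667 → 4; chars 94.

FF20lc94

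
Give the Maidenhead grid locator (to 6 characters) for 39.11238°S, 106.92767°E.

OF30lv

Shift to the Maidenhead origin (180°W, 90°S): lon 286.9277, lat 50.8876.
Field (20°×10°, letters A–R): 286.9277/20 → 14 → O, 50.8876/10 → 5 → F; chars OF.
Square (2°×1°, digits 0–9): 6.9277/2 → 3, 0.8876/1 → 0; chars 30.
Subsquare (5′×2.5′, letters a–x): 0.9277/0.0833333 → 11 → l, 0.8876/0.0416667 → 21 → v; chars lv.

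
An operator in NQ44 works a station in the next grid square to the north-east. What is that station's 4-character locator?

NQ55

Longitude square 4; +1 → 5.
Latitude square 4; +1 → 5.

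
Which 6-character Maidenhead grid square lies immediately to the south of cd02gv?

CD02gu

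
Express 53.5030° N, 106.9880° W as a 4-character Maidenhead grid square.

DO63

Add 180° to longitude and 90° to latitude: 73.01, 143.50.
Field: lon ⌊73.01/20⌋ = 3 → D; lat ⌊143.50/10⌋ = 14 → O.
Square: lon ⌊13.01/2⌋ = 6; lat ⌊3.50/1⌋ = 3.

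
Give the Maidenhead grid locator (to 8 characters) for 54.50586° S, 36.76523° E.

Add 180° to longitude and 90° to latitude: 216.76523, 35.49414.
Field: lon ⌊216.76523/20⌋ = 10 → K; lat ⌊35.49414/10⌋ = 3 → D.
Square: lon ⌊16.76523/2⌋ = 8; lat ⌊5.49414/1⌋ = 5.
Subsquare: lon ⌊0.76523/0.0833333⌋ = 9 → j; lat ⌊0.49414/0.0416667⌋ = 11 → l.
Extended square: lon ⌊0.01523/0.00833333⌋ = 1; lat ⌊0.03581/0.00416667⌋ = 8.

KD85jl18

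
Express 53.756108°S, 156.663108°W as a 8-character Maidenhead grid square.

BD16qf08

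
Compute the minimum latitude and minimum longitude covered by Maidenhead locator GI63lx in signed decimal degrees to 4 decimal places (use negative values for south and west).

-6.0417, -47.0833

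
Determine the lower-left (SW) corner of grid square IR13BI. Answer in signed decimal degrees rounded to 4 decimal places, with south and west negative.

Field I=8, R=17: +8·20° lon, +17·10° lat → SW at lon -20°, lat 80°.
Square 1, 3: +1·2° lon, +3·1° lat → SW at lon -18°, lat 83°.
Subsquare b=1, i=8: +1·0.0833333° lon, +8·0.0416667° lat → SW at lon -17.9167°, lat 83.3333°.
latitude 83.3333, longitude -17.9167.

83.3333, -17.9167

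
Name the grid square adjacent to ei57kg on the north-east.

EI57lh

Longitude subsquare k = 10; +1 → 11 = l.
Latitude subsquare g = 6; +1 → 7 = h.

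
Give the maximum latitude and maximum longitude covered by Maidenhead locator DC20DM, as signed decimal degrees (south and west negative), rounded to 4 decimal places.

-69.4583, -115.6667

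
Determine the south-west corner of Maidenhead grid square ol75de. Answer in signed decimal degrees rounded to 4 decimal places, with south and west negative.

25.1667, 114.2500

Field O=14, L=11: +14·20° lon, +11·10° lat → SW at lon 100°, lat 20°.
Square 7, 5: +7·2° lon, +5·1° lat → SW at lon 114°, lat 25°.
Subsquare d=3, e=4: +3·0.0833333° lon, +4·0.0416667° lat → SW at lon 114.25°, lat 25.1667°.
latitude 25.1667, longitude 114.2500.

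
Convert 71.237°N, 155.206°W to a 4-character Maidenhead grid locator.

BQ21

Add 180° to longitude and 90° to latitude: 24.79, 161.24.
Field: 24.79/20 → 1 → B, 161.24/10 → 16 → Q; chars BQ.
Square: 4.79/2 → 2, 1.24/1 → 1; chars 21.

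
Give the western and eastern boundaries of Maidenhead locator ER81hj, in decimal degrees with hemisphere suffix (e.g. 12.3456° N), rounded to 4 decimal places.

83.4167° W, 83.3333° W

Field E=4, R=17: +4·20° lon, +17·10° lat → SW at lon -100°, lat 80°.
Square 8, 1: +8·2° lon, +1·1° lat → SW at lon -84°, lat 81°.
Subsquare h=7, j=9: +7·0.0833333° lon, +9·0.0416667° lat → SW at lon -83.4167°, lat 81.375°.
Cell spans 0.0833333° lon × 0.0416667° lat.
west 83.4167° W, east 83.3333° W.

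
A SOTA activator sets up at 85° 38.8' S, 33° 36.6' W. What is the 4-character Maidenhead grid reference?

Offset from 180°W / 90°S: lon 146.39°, lat 4.35°.
Field: lon ⌊146.39/20⌋ = 7 → H; lat ⌊4.35/10⌋ = 0 → A.
Square: lon ⌊6.39/2⌋ = 3; lat ⌊4.35/1⌋ = 4.

HA34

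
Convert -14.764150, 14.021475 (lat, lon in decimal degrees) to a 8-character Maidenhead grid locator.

JH75af26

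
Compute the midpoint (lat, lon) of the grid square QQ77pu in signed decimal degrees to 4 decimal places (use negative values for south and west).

77.8542, 155.2917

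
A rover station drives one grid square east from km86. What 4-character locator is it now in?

KM96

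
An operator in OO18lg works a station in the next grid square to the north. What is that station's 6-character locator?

OO18lh

Latitude subsquare g = 6; +1 → 7 = h.
The longitude characters are unchanged.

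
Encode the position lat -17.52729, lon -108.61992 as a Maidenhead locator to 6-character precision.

Offset from 180°W / 90°S: lon 71.3801°, lat 72.4727°.
Field: 71.3801/20 → 3 → D, 72.4727/10 → 7 → H; chars DH.
Square: 11.3801/2 → 5, 2.4727/1 → 2; chars 52.
Subsquare: 1.3801/0.0833333 → 16 → q, 0.4727/0.0416667 → 11 → l; chars ql.

DH52ql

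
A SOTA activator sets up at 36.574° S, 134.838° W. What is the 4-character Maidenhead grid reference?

Shift to the Maidenhead origin (180°W, 90°S): lon 45.16, lat 53.43.
Field: lon ⌊45.16/20⌋ = 2 → C; lat ⌊53.43/10⌋ = 5 → F.
Square: lon ⌊5.16/2⌋ = 2; lat ⌊3.43/1⌋ = 3.

CF23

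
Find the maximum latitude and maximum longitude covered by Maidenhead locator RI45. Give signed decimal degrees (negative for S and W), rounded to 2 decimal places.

Field R=17, I=8: +17·20° lon, +8·10° lat → SW at lon 160°, lat -10°.
Square 4, 5: +4·2° lon, +5·1° lat → SW at lon 168°, lat -5°.
Cell spans 2° lon × 1° lat. NE corner is SW corner plus one full cell.
latitude -4.00, longitude 170.00.

-4.00, 170.00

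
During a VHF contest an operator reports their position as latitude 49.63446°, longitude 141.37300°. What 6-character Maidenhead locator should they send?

QN09qp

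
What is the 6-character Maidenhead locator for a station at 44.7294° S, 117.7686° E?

OE85vg

Add 180° to longitude and 90° to latitude: 297.7686, 45.2706.
Field: 297.7686/20 → 14 → O, 45.2706/10 → 4 → E; chars OE.
Square: 17.7686/2 → 8, 5.2706/1 → 5; chars 85.
Subsquare: 1.7686/0.0833333 → 21 → v, 0.2706/0.0416667 → 6 → g; chars vg.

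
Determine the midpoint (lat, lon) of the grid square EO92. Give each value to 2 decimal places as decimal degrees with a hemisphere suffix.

Field E=4, O=14: +4·20° lon, +14·10° lat → SW at lon -100°, lat 50°.
Square 9, 2: +9·2° lon, +2·1° lat → SW at lon -82°, lat 52°.
Cell spans 2° lon × 1° lat. Centre is SW corner plus half of each.
latitude 52.50° N, longitude 81.00° W.

52.50° N, 81.00° W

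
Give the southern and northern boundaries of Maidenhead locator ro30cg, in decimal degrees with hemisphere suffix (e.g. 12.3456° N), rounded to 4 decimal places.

Field R=17, O=14: +17·20° lon, +14·10° lat → SW at lon 160°, lat 50°.
Square 3, 0: +3·2° lon, +0·1° lat → SW at lon 166°, lat 50°.
Subsquare c=2, g=6: +2·0.0833333° lon, +6·0.0416667° lat → SW at lon 166.167°, lat 50.25°.
Cell spans 0.0833333° lon × 0.0416667° lat.
south 50.2500° N, north 50.2917° N.

50.2500° N, 50.2917° N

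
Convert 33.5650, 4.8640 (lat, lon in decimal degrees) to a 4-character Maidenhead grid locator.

Offset from 180°W / 90°S: lon 184.86°, lat 123.56°.
Field (20°×10°, letters A–R): 184.86/20 → 9 → J, 123.56/10 → 12 → M; chars JM.
Square (2°×1°, digits 0–9): 4.86/2 → 2, 3.56/1 → 3; chars 23.

JM23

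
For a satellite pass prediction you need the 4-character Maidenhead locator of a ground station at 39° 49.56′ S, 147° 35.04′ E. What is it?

QF30

Shift to the Maidenhead origin (180°W, 90°S): lon 327.58, lat 50.17.
Field: 327.58/20 → 16 → Q, 50.17/10 → 5 → F; chars QF.
Square: 7.58/2 → 3, 0.17/1 → 0; chars 30.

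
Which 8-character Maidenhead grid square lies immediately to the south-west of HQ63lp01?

HQ63kp90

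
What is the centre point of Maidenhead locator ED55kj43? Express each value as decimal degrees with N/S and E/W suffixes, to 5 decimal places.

54.61042° S, 89.12917° W

Field E=4, D=3: +4·20° lon, +3·10° lat → SW at lon -100°, lat -60°.
Square 5, 5: +5·2° lon, +5·1° lat → SW at lon -90°, lat -55°.
Subsquare k=10, j=9: +10·0.0833333° lon, +9·0.0416667° lat → SW at lon -89.1667°, lat -54.625°.
Extended square 4, 3: +4·0.00833333° lon, +3·0.00416667° lat → SW at lon -89.1333°, lat -54.6125°.
Cell spans 0.00833333° lon × 0.00416667° lat. Centre is SW corner plus half of each.
latitude 54.61042° S, longitude 89.12917° W.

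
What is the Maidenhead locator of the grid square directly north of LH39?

Latitude square 9; +1 → 10, wraps to 0, carry into field.
Latitude field H = 7; +1 → 8 = I.
The longitude characters are unchanged.

LI30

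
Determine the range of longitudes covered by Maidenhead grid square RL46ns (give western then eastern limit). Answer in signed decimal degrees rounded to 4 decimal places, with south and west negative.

169.0833, 169.1667

Field R=17, L=11: +17·20° lon, +11·10° lat → SW at lon 160°, lat 20°.
Square 4, 6: +4·2° lon, +6·1° lat → SW at lon 168°, lat 26°.
Subsquare n=13, s=18: +13·0.0833333° lon, +18·0.0416667° lat → SW at lon 169.083°, lat 26.75°.
Cell spans 0.0833333° lon × 0.0416667° lat.
west 169.0833, east 169.1667.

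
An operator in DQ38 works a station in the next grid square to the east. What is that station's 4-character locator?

DQ48

Longitude square 3; +1 → 4.
The latitude characters are unchanged.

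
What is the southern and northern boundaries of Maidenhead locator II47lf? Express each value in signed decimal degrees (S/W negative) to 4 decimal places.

Field I=8, I=8: +8·20° lon, +8·10° lat → SW at lon -20°, lat -10°.
Square 4, 7: +4·2° lon, +7·1° lat → SW at lon -12°, lat -3°.
Subsquare l=11, f=5: +11·0.0833333° lon, +5·0.0416667° lat → SW at lon -11.0833°, lat -2.79167°.
Cell spans 0.0833333° lon × 0.0416667° lat.
south -2.7917, north -2.7500.

-2.7917, -2.7500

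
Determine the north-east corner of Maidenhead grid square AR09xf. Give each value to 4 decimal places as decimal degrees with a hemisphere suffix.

89.2500° N, 178.0000° W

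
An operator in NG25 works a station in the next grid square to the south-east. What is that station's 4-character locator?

NG34

Longitude square 2; +1 → 3.
Latitude square 5; −1 → 4.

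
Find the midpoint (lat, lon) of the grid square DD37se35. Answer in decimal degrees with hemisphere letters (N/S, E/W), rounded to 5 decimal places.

Field D=3, D=3: +3·20° lon, +3·10° lat → SW at lon -120°, lat -60°.
Square 3, 7: +3·2° lon, +7·1° lat → SW at lon -114°, lat -53°.
Subsquare s=18, e=4: +18·0.0833333° lon, +4·0.0416667° lat → SW at lon -112.5°, lat -52.8333°.
Extended square 3, 5: +3·0.00833333° lon, +5·0.00416667° lat → SW at lon -112.475°, lat -52.8125°.
Cell spans 0.00833333° lon × 0.00416667° lat. Centre is SW corner plus half of each.
latitude 52.81042° S, longitude 112.47083° W.

52.81042° S, 112.47083° W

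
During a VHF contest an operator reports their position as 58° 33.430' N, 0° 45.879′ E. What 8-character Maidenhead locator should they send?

Shift to the Maidenhead origin (180°W, 90°S): lon 180.76465, lat 148.55717.
Field (20°×10°, letters A–R): 180.76465/20 → 9 → J, 148.55717/10 → 14 → O; chars JO.
Square (2°×1°, digits 0–9): 0.76465/2 → 0, 8.55717/1 → 8; chars 08.
Subsquare (5′×2.5′, letters a–x): 0.76465/0.0833333 → 9 → j, 0.55717/0.0416667 → 13 → n; chars jn.
Extended square (30″×15″, digits 0–9): 0.01465/0.00833333 → 1, 0.01550/0.00416667 → 3; chars 13.

JO08jn13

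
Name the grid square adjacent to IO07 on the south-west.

HO96

Longitude square 0; −1 → -1, wraps to 9, carry into field.
Longitude field I = 8; −1 → 7 = H.
Latitude square 7; −1 → 6.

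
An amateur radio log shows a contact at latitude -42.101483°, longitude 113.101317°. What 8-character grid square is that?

OE67nv25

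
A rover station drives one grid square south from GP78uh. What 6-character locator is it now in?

GP78ug

Latitude subsquare h = 7; −1 → 6 = g.
The longitude characters are unchanged.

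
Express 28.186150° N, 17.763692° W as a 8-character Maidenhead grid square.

IL18ce84

Add 180° to longitude and 90° to latitude: 162.23631, 118.18615.
Field: 162.23631/20 → 8 → I, 118.18615/10 → 11 → L; chars IL.
Square: 2.23631/2 → 1, 8.18615/1 → 8; chars 18.
Subsquare: 0.23631/0.0833333 → 2 → c, 0.18615/0.0416667 → 4 → e; chars ce.
Extended square: 0.06964/0.00833333 → 8, 0.01948/0.00416667 → 4; chars 84.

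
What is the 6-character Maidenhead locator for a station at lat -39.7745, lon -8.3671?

IF50tf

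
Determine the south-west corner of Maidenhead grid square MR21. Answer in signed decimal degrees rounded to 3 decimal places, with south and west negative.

Field M=12, R=17: +12·20° lon, +17·10° lat → SW at lon 60°, lat 80°.
Square 2, 1: +2·2° lon, +1·1° lat → SW at lon 64°, lat 81°.
latitude 81.000, longitude 64.000.

81.000, 64.000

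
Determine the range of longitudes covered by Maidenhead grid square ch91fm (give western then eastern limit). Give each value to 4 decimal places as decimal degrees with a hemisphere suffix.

121.5833° W, 121.5000° W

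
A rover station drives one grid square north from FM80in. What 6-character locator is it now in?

Latitude subsquare n = 13; +1 → 14 = o.
The longitude characters are unchanged.

FM80io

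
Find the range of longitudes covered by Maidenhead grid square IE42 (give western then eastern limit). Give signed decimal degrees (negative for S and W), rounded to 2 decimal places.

Field I=8, E=4: +8·20° lon, +4·10° lat → SW at lon -20°, lat -50°.
Square 4, 2: +4·2° lon, +2·1° lat → SW at lon -12°, lat -48°.
Cell spans 2° lon × 1° lat.
west -12.00, east -10.00.

-12.00, -10.00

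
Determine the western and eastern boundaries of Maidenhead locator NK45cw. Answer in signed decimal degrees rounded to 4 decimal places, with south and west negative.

Field N=13, K=10: +13·20° lon, +10·10° lat → SW at lon 80°, lat 10°.
Square 4, 5: +4·2° lon, +5·1° lat → SW at lon 88°, lat 15°.
Subsquare c=2, w=22: +2·0.0833333° lon, +22·0.0416667° lat → SW at lon 88.1667°, lat 15.9167°.
Cell spans 0.0833333° lon × 0.0416667° lat.
west 88.1667, east 88.2500.

88.1667, 88.2500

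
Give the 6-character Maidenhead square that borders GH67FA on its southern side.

Latitude subsquare a = 0; −1 → -1, wraps to 23 = x, carry into square.
Latitude square 7; −1 → 6.
The longitude characters are unchanged.

GH66fx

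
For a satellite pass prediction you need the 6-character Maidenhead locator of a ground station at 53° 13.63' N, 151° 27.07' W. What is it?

BO43gf

Shift to the Maidenhead origin (180°W, 90°S): lon 28.5488, lat 143.2272.
Field: 28.5488/20 → 1 → B, 143.2272/10 → 14 → O; chars BO.
Square: 8.5488/2 → 4, 3.2272/1 → 3; chars 43.
Subsquare: 0.5488/0.0833333 → 6 → g, 0.2272/0.0416667 → 5 → f; chars gf.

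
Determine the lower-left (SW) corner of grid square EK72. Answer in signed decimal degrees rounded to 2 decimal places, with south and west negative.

12.00, -86.00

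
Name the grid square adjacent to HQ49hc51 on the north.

HQ49hc52

Latitude extended square 1; +1 → 2.
The longitude characters are unchanged.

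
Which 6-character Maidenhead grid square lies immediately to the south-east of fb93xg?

Longitude subsquare x = 23; +1 → 24, wraps to 0 = a, carry into square.
Longitude square 9; +1 → 10, wraps to 0, carry into field.
Longitude field F = 5; +1 → 6 = G.
Latitude subsquare g = 6; −1 → 5 = f.

GB03af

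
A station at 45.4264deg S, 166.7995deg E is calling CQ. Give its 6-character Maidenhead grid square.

RE34jn

Add 180° to longitude and 90° to latitude: 346.7995, 44.5736.
Field (20°×10°, letters A–R): 346.7995/20 → 17 → R, 44.5736/10 → 4 → E; chars RE.
Square (2°×1°, digits 0–9): 6.7995/2 → 3, 4.5736/1 → 4; chars 34.
Subsquare (5′×2.5′, letters a–x): 0.7995/0.0833333 → 9 → j, 0.5736/0.0416667 → 13 → n; chars jn.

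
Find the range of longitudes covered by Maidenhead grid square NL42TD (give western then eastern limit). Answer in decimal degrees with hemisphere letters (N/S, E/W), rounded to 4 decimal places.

89.5833° E, 89.6667° E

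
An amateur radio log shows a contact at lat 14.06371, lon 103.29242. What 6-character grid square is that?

OK14pb

Shift to the Maidenhead origin (180°W, 90°S): lon 283.2924, lat 104.0637.
Field (20°×10°, letters A–R): 283.2924/20 → 14 → O, 104.0637/10 → 10 → K; chars OK.
Square (2°×1°, digits 0–9): 3.2924/2 → 1, 4.0637/1 → 4; chars 14.
Subsquare (5′×2.5′, letters a–x): 1.2924/0.0833333 → 15 → p, 0.0637/0.0416667 → 1 → b; chars pb.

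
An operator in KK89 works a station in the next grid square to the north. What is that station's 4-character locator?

KL80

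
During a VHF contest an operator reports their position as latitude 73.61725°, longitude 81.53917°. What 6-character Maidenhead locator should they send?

NQ03so

Add 180° to longitude and 90° to latitude: 261.5392, 163.6173.
Field (20°×10°, letters A–R): lon ⌊261.5392/20⌋ = 13 → N; lat ⌊163.6173/10⌋ = 16 → Q.
Square (2°×1°, digits 0–9): lon ⌊1.5392/2⌋ = 0; lat ⌊3.6173/1⌋ = 3.
Subsquare (5′×2.5′, letters a–x): lon ⌊1.5392/0.0833333⌋ = 18 → s; lat ⌊0.6173/0.0416667⌋ = 14 → o.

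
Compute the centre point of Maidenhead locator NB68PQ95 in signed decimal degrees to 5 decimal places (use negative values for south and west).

Field N=13, B=1: +13·20° lon, +1·10° lat → SW at lon 80°, lat -80°.
Square 6, 8: +6·2° lon, +8·1° lat → SW at lon 92°, lat -72°.
Subsquare p=15, q=16: +15·0.0833333° lon, +16·0.0416667° lat → SW at lon 93.25°, lat -71.3333°.
Extended square 9, 5: +9·0.00833333° lon, +5·0.00416667° lat → SW at lon 93.325°, lat -71.3125°.
Cell spans 0.00833333° lon × 0.00416667° lat. Centre is SW corner plus half of each.
latitude -71.31042, longitude 93.32917.

-71.31042, 93.32917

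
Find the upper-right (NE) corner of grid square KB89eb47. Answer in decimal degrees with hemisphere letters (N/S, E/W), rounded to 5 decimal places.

Field K=10, B=1: +10·20° lon, +1·10° lat → SW at lon 20°, lat -80°.
Square 8, 9: +8·2° lon, +9·1° lat → SW at lon 36°, lat -71°.
Subsquare e=4, b=1: +4·0.0833333° lon, +1·0.0416667° lat → SW at lon 36.3333°, lat -70.9583°.
Extended square 4, 7: +4·0.00833333° lon, +7·0.00416667° lat → SW at lon 36.3667°, lat -70.9292°.
Cell spans 0.00833333° lon × 0.00416667° lat. NE corner is SW corner plus one full cell.
latitude 70.92500° S, longitude 36.37500° E.

70.92500° S, 36.37500° E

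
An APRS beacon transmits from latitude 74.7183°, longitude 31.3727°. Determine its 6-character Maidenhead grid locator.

KQ54qr

Shift to the Maidenhead origin (180°W, 90°S): lon 211.3727, lat 164.7183.
Field: 211.3727/20 → 10 → K, 164.7183/10 → 16 → Q; chars KQ.
Square: 11.3727/2 → 5, 4.7183/1 → 4; chars 54.
Subsquare: 1.3727/0.0833333 → 16 → q, 0.7183/0.0416667 → 17 → r; chars qr.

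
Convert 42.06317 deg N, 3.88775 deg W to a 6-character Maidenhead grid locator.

IN82bb

Shift to the Maidenhead origin (180°W, 90°S): lon 176.1122, lat 132.0632.
Field (20°×10°, letters A–R): lon ⌊176.1122/20⌋ = 8 → I; lat ⌊132.0632/10⌋ = 13 → N.
Square (2°×1°, digits 0–9): lon ⌊16.1122/2⌋ = 8; lat ⌊2.0632/1⌋ = 2.
Subsquare (5′×2.5′, letters a–x): lon ⌊0.1122/0.0833333⌋ = 1 → b; lat ⌊0.0632/0.0416667⌋ = 1 → b.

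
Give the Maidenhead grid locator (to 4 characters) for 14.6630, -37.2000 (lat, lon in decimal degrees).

Offset from 180°W / 90°S: lon 142.80°, lat 104.66°.
Field: lon ⌊142.80/20⌋ = 7 → H; lat ⌊104.66/10⌋ = 10 → K.
Square: lon ⌊2.80/2⌋ = 1; lat ⌊4.66/1⌋ = 4.

HK14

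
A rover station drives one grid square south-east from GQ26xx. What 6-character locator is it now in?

Longitude subsquare x = 23; +1 → 24, wraps to 0 = a, carry into square.
Longitude square 2; +1 → 3.
Latitude subsquare x = 23; −1 → 22 = w.

GQ36aw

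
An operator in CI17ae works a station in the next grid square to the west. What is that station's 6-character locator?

Longitude subsquare a = 0; −1 → -1, wraps to 23 = x, carry into square.
Longitude square 1; −1 → 0.
The latitude characters are unchanged.

CI07xe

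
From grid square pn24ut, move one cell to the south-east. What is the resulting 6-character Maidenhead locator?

PN24vs

Longitude subsquare u = 20; +1 → 21 = v.
Latitude subsquare t = 19; −1 → 18 = s.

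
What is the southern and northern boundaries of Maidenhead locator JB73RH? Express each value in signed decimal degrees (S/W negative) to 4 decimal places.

-76.7083, -76.6667

Field J=9, B=1: +9·20° lon, +1·10° lat → SW at lon 0°, lat -80°.
Square 7, 3: +7·2° lon, +3·1° lat → SW at lon 14°, lat -77°.
Subsquare r=17, h=7: +17·0.0833333° lon, +7·0.0416667° lat → SW at lon 15.4167°, lat -76.7083°.
Cell spans 0.0833333° lon × 0.0416667° lat.
south -76.7083, north -76.6667.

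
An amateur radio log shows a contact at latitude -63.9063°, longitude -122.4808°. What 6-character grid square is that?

CC86sc

Add 180° to longitude and 90° to latitude: 57.5192, 26.0937.
Field: lon ⌊57.5192/20⌋ = 2 → C; lat ⌊26.0937/10⌋ = 2 → C.
Square: lon ⌊17.5192/2⌋ = 8; lat ⌊6.0937/1⌋ = 6.
Subsquare: lon ⌊1.5192/0.0833333⌋ = 18 → s; lat ⌊0.0937/0.0416667⌋ = 2 → c.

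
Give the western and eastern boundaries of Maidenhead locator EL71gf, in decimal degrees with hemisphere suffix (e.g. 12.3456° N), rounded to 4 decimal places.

85.5000° W, 85.4167° W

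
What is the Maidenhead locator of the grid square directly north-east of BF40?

BF51

Longitude square 4; +1 → 5.
Latitude square 0; +1 → 1.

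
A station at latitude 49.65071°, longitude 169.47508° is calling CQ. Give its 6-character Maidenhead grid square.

RN49rp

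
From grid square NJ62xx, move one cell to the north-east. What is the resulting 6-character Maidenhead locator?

Longitude subsquare x = 23; +1 → 24, wraps to 0 = a, carry into square.
Longitude square 6; +1 → 7.
Latitude subsquare x = 23; +1 → 24, wraps to 0 = a, carry into square.
Latitude square 2; +1 → 3.

NJ73aa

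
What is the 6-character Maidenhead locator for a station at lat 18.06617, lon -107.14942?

Shift to the Maidenhead origin (180°W, 90°S): lon 72.8506, lat 108.0662.
Field (20°×10°, letters A–R): 72.8506/20 → 3 → D, 108.0662/10 → 10 → K; chars DK.
Square (2°×1°, digits 0–9): 12.8506/2 → 6, 8.0662/1 → 8; chars 68.
Subsquare (5′×2.5′, letters a–x): 0.8506/0.0833333 → 10 → k, 0.0662/0.0416667 → 1 → b; chars kb.

DK68kb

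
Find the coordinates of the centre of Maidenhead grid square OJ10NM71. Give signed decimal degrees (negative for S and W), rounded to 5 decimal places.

Field O=14, J=9: +14·20° lon, +9·10° lat → SW at lon 100°, lat 0°.
Square 1, 0: +1·2° lon, +0·1° lat → SW at lon 102°, lat 0°.
Subsquare n=13, m=12: +13·0.0833333° lon, +12·0.0416667° lat → SW at lon 103.083°, lat 0.5°.
Extended square 7, 1: +7·0.00833333° lon, +1·0.00416667° lat → SW at lon 103.142°, lat 0.504167°.
Cell spans 0.00833333° lon × 0.00416667° lat. Centre is SW corner plus half of each.
latitude 0.50625, longitude 103.14583.

0.50625, 103.14583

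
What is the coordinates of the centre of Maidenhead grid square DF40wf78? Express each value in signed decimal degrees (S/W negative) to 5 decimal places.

-39.75625, -110.10417

Field D=3, F=5: +3·20° lon, +5·10° lat → SW at lon -120°, lat -40°.
Square 4, 0: +4·2° lon, +0·1° lat → SW at lon -112°, lat -40°.
Subsquare w=22, f=5: +22·0.0833333° lon, +5·0.0416667° lat → SW at lon -110.167°, lat -39.7917°.
Extended square 7, 8: +7·0.00833333° lon, +8·0.00416667° lat → SW at lon -110.108°, lat -39.7583°.
Cell spans 0.00833333° lon × 0.00416667° lat. Centre is SW corner plus half of each.
latitude -39.75625, longitude -110.10417.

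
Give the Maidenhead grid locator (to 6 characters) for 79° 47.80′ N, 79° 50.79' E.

Shift to the Maidenhead origin (180°W, 90°S): lon 259.8465, lat 169.7967.
Field: 259.8465/20 → 12 → M, 169.7967/10 → 16 → Q; chars MQ.
Square: 19.8465/2 → 9, 9.7967/1 → 9; chars 99.
Subsquare: 1.8465/0.0833333 → 22 → w, 0.7967/0.0416667 → 19 → t; chars wt.

MQ99wt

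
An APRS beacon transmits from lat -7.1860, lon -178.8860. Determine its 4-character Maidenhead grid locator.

Offset from 180°W / 90°S: lon 1.11°, lat 82.81°.
Field (20°×10°, letters A–R): lon ⌊1.11/20⌋ = 0 → A; lat ⌊82.81/10⌋ = 8 → I.
Square (2°×1°, digits 0–9): lon ⌊1.11/2⌋ = 0; lat ⌊2.81/1⌋ = 2.

AI02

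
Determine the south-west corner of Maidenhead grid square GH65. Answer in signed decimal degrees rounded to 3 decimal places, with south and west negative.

-15.000, -48.000

Field G=6, H=7: +6·20° lon, +7·10° lat → SW at lon -60°, lat -20°.
Square 6, 5: +6·2° lon, +5·1° lat → SW at lon -48°, lat -15°.
latitude -15.000, longitude -48.000.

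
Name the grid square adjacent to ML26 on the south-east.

ML35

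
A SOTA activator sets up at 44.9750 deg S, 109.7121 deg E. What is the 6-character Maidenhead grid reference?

Offset from 180°W / 90°S: lon 289.7121°, lat 45.0250°.
Field: lon ⌊289.7121/20⌋ = 14 → O; lat ⌊45.0250/10⌋ = 4 → E.
Square: lon ⌊9.7121/2⌋ = 4; lat ⌊5.0250/1⌋ = 5.
Subsquare: lon ⌊1.7121/0.0833333⌋ = 20 → u; lat ⌊0.0250/0.0416667⌋ = 0 → a.

OE45ua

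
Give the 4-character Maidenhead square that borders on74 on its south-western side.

ON63

Longitude square 7; −1 → 6.
Latitude square 4; −1 → 3.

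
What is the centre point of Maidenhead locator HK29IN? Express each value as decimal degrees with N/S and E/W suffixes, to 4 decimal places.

Field H=7, K=10: +7·20° lon, +10·10° lat → SW at lon -40°, lat 10°.
Square 2, 9: +2·2° lon, +9·1° lat → SW at lon -36°, lat 19°.
Subsquare i=8, n=13: +8·0.0833333° lon, +13·0.0416667° lat → SW at lon -35.3333°, lat 19.5417°.
Cell spans 0.0833333° lon × 0.0416667° lat. Centre is SW corner plus half of each.
latitude 19.5625° N, longitude 35.2917° W.

19.5625° N, 35.2917° W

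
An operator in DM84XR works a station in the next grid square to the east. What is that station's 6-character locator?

Longitude subsquare x = 23; +1 → 24, wraps to 0 = a, carry into square.
Longitude square 8; +1 → 9.
The latitude characters are unchanged.

DM94ar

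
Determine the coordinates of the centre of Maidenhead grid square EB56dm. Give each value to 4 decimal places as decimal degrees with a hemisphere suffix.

73.4792° S, 89.7083° W

Field E=4, B=1: +4·20° lon, +1·10° lat → SW at lon -100°, lat -80°.
Square 5, 6: +5·2° lon, +6·1° lat → SW at lon -90°, lat -74°.
Subsquare d=3, m=12: +3·0.0833333° lon, +12·0.0416667° lat → SW at lon -89.75°, lat -73.5°.
Cell spans 0.0833333° lon × 0.0416667° lat. Centre is SW corner plus half of each.
latitude 73.4792° S, longitude 89.7083° W.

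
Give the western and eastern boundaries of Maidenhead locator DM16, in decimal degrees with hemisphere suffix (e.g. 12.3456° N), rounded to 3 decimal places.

118.000° W, 116.000° W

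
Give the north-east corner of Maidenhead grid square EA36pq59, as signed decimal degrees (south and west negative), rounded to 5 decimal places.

-83.29167, -92.70000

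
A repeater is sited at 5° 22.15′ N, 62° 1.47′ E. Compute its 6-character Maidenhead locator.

MJ15ai

Shift to the Maidenhead origin (180°W, 90°S): lon 242.0245, lat 95.3692.
Field: lon ⌊242.0245/20⌋ = 12 → M; lat ⌊95.3692/10⌋ = 9 → J.
Square: lon ⌊2.0245/2⌋ = 1; lat ⌊5.3692/1⌋ = 5.
Subsquare: lon ⌊0.0245/0.0833333⌋ = 0 → a; lat ⌊0.3692/0.0416667⌋ = 8 → i.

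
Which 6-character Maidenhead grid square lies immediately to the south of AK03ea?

Latitude subsquare a = 0; −1 → -1, wraps to 23 = x, carry into square.
Latitude square 3; −1 → 2.
The longitude characters are unchanged.

AK02ex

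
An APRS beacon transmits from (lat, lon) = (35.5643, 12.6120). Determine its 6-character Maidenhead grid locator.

Shift to the Maidenhead origin (180°W, 90°S): lon 192.6120, lat 125.5643.
Field: lon ⌊192.6120/20⌋ = 9 → J; lat ⌊125.5643/10⌋ = 12 → M.
Square: lon ⌊12.6120/2⌋ = 6; lat ⌊5.5643/1⌋ = 5.
Subsquare: lon ⌊0.6120/0.0833333⌋ = 7 → h; lat ⌊0.5643/0.0416667⌋ = 13 → n.

JM65hn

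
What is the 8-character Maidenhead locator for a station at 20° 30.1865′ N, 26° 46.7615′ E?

KL30jm30

Shift to the Maidenhead origin (180°W, 90°S): lon 206.77936, lat 110.50311.
Field: lon ⌊206.77936/20⌋ = 10 → K; lat ⌊110.50311/10⌋ = 11 → L.
Square: lon ⌊6.77936/2⌋ = 3; lat ⌊0.50311/1⌋ = 0.
Subsquare: lon ⌊0.77936/0.0833333⌋ = 9 → j; lat ⌊0.50311/0.0416667⌋ = 12 → m.
Extended square: lon ⌊0.02936/0.00833333⌋ = 3; lat ⌊0.00311/0.00416667⌋ = 0.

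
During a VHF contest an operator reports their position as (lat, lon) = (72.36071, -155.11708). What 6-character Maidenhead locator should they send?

BQ22ki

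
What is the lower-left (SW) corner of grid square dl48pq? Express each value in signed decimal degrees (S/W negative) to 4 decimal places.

Field D=3, L=11: +3·20° lon, +11·10° lat → SW at lon -120°, lat 20°.
Square 4, 8: +4·2° lon, +8·1° lat → SW at lon -112°, lat 28°.
Subsquare p=15, q=16: +15·0.0833333° lon, +16·0.0416667° lat → SW at lon -110.75°, lat 28.6667°.
latitude 28.6667, longitude -110.7500.

28.6667, -110.7500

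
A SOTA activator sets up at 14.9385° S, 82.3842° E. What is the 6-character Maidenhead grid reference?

NH15eb

Offset from 180°W / 90°S: lon 262.3842°, lat 75.0615°.
Field: 262.3842/20 → 13 → N, 75.0615/10 → 7 → H; chars NH.
Square: 2.3842/2 → 1, 5.0615/1 → 5; chars 15.
Subsquare: 0.3842/0.0833333 → 4 → e, 0.0615/0.0416667 → 1 → b; chars eb.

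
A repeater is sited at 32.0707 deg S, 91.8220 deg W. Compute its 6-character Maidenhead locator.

EF47cw

Shift to the Maidenhead origin (180°W, 90°S): lon 88.1780, lat 57.9293.
Field: lon ⌊88.1780/20⌋ = 4 → E; lat ⌊57.9293/10⌋ = 5 → F.
Square: lon ⌊8.1780/2⌋ = 4; lat ⌊7.9293/1⌋ = 7.
Subsquare: lon ⌊0.1780/0.0833333⌋ = 2 → c; lat ⌊0.9293/0.0416667⌋ = 22 → w.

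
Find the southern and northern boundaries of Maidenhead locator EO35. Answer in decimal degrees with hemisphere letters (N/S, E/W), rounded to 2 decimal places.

Field E=4, O=14: +4·20° lon, +14·10° lat → SW at lon -100°, lat 50°.
Square 3, 5: +3·2° lon, +5·1° lat → SW at lon -94°, lat 55°.
Cell spans 2° lon × 1° lat.
south 55.00° N, north 56.00° N.

55.00° N, 56.00° N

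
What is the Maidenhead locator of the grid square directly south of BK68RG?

Latitude subsquare g = 6; −1 → 5 = f.
The longitude characters are unchanged.

BK68rf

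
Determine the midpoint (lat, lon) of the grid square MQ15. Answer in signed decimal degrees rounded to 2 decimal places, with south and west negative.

75.50, 63.00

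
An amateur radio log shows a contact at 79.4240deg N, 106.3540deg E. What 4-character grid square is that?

OQ39

Add 180° to longitude and 90° to latitude: 286.35, 169.42.
Field: lon ⌊286.35/20⌋ = 14 → O; lat ⌊169.42/10⌋ = 16 → Q.
Square: lon ⌊6.35/2⌋ = 3; lat ⌊9.42/1⌋ = 9.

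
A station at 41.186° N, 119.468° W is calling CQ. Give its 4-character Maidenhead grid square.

Shift to the Maidenhead origin (180°W, 90°S): lon 60.53, lat 131.19.
Field: 60.53/20 → 3 → D, 131.19/10 → 13 → N; chars DN.
Square: 0.53/2 → 0, 1.19/1 → 1; chars 01.

DN01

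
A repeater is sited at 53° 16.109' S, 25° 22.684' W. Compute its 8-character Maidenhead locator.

Shift to the Maidenhead origin (180°W, 90°S): lon 154.62193, lat 36.73152.
Field (20°×10°, letters A–R): lon ⌊154.62193/20⌋ = 7 → H; lat ⌊36.73152/10⌋ = 3 → D.
Square (2°×1°, digits 0–9): lon ⌊14.62193/2⌋ = 7; lat ⌊6.73152/1⌋ = 6.
Subsquare (5′×2.5′, letters a–x): lon ⌊0.62193/0.0833333⌋ = 7 → h; lat ⌊0.73152/0.0416667⌋ = 17 → r.
Extended square (30″×15″, digits 0–9): lon ⌊0.03860/0.00833333⌋ = 4; lat ⌊0.02318/0.00416667⌋ = 5.

HD76hr45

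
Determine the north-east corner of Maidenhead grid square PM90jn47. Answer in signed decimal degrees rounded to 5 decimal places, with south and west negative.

30.57500, 138.79167

Field P=15, M=12: +15·20° lon, +12·10° lat → SW at lon 120°, lat 30°.
Square 9, 0: +9·2° lon, +0·1° lat → SW at lon 138°, lat 30°.
Subsquare j=9, n=13: +9·0.0833333° lon, +13·0.0416667° lat → SW at lon 138.75°, lat 30.5417°.
Extended square 4, 7: +4·0.00833333° lon, +7·0.00416667° lat → SW at lon 138.783°, lat 30.5708°.
Cell spans 0.00833333° lon × 0.00416667° lat. NE corner is SW corner plus one full cell.
latitude 30.57500, longitude 138.79167.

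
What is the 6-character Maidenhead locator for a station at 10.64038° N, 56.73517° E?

LK80ip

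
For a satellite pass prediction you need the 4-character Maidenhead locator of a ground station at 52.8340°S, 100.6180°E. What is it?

OD07

Shift to the Maidenhead origin (180°W, 90°S): lon 280.62, lat 37.17.
Field: lon ⌊280.62/20⌋ = 14 → O; lat ⌊37.17/10⌋ = 3 → D.
Square: lon ⌊0.62/2⌋ = 0; lat ⌊7.17/1⌋ = 7.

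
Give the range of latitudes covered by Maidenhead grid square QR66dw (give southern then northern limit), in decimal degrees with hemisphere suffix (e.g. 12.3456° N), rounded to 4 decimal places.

86.9167° N, 86.9583° N

Field Q=16, R=17: +16·20° lon, +17·10° lat → SW at lon 140°, lat 80°.
Square 6, 6: +6·2° lon, +6·1° lat → SW at lon 152°, lat 86°.
Subsquare d=3, w=22: +3·0.0833333° lon, +22·0.0416667° lat → SW at lon 152.25°, lat 86.9167°.
Cell spans 0.0833333° lon × 0.0416667° lat.
south 86.9167° N, north 86.9583° N.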